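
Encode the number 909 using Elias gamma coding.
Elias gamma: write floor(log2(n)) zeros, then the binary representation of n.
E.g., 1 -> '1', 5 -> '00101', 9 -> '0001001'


num_bits = floor(log2(909)) + 1 = 10
leading_zeros = num_bits - 1 = 9
binary(909) = 1110001101

Elias gamma(909) = '000000000' + '1110001101' = 0000000001110001101 (19 bits)


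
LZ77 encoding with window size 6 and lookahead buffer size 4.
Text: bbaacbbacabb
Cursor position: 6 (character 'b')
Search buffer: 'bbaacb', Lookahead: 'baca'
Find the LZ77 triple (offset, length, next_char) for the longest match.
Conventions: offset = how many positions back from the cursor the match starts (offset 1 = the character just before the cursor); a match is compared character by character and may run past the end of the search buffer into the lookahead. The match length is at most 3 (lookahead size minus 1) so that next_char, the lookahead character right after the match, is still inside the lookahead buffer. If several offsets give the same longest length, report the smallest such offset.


Try each offset into the search buffer:
  offset=1 (pos 5, char 'b'): match length 1
  offset=2 (pos 4, char 'c'): match length 0
  offset=3 (pos 3, char 'a'): match length 0
  offset=4 (pos 2, char 'a'): match length 0
  offset=5 (pos 1, char 'b'): match length 2
  offset=6 (pos 0, char 'b'): match length 1
Longest match has length 2 at offset 5.
next_char = character at position 6 + 2 = 8 -> 'c'

Best match: offset=5, length=2 (matching 'ba' starting at position 1)
LZ77 triple: (5, 2, 'c')


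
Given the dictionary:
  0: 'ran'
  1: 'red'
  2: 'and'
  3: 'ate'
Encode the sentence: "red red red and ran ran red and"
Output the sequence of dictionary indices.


Look up each word in the dictionary:
  'red' -> 1
  'red' -> 1
  'red' -> 1
  'and' -> 2
  'ran' -> 0
  'ran' -> 0
  'red' -> 1
  'and' -> 2

Encoded: [1, 1, 1, 2, 0, 0, 1, 2]


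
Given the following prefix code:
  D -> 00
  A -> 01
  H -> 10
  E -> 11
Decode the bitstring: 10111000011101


Decoding step by step:
Bits 10 -> H
Bits 11 -> E
Bits 10 -> H
Bits 00 -> D
Bits 01 -> A
Bits 11 -> E
Bits 01 -> A


Decoded message: HEHDAEA


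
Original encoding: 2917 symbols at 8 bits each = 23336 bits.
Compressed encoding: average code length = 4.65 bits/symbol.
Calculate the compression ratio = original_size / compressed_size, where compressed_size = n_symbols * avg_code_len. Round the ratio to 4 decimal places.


original_size = n_symbols * orig_bits = 2917 * 8 = 23336 bits
compressed_size = n_symbols * avg_code_len = 2917 * 4.65 = 13564.05 bits
ratio = original_size / compressed_size = 23336 / 13564.05 = 1.7204

Compression ratio = 1.7204


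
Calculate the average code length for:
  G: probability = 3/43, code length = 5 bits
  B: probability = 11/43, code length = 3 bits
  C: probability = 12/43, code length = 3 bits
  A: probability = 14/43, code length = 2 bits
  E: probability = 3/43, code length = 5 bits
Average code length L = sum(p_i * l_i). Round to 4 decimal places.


Weighted contributions p_i * l_i:
  G: (3/43) * 5 = 15/43
  B: (11/43) * 3 = 33/43
  C: (12/43) * 3 = 36/43
  A: (14/43) * 2 = 28/43
  E: (3/43) * 5 = 15/43
Sum = (15 + 33 + 36 + 28 + 15)/43 = 127/43

L = 127/43 = 2.9535 bits/symbol


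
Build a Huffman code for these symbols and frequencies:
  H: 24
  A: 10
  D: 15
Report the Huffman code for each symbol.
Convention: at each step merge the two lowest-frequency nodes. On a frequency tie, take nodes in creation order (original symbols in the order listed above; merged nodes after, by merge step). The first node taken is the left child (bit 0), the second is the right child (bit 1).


Huffman tree construction:
Step 1: Merge A(10) + D(15) = 25
Step 2: Merge H(24) + (A+D)(25) = 49
Read each symbol's code off the tree from the root (left child = 0, right child = 1).

Codes:
  H: 0 (length 1)
  A: 10 (length 2)
  D: 11 (length 2)
Average code length: 74/49 = 1.5102 bits/symbol


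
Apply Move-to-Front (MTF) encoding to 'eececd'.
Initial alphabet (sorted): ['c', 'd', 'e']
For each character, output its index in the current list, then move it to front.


MTF encoding:
'e': index 2 in ['c', 'd', 'e'] -> ['e', 'c', 'd']
'e': index 0 in ['e', 'c', 'd'] -> ['e', 'c', 'd']
'c': index 1 in ['e', 'c', 'd'] -> ['c', 'e', 'd']
'e': index 1 in ['c', 'e', 'd'] -> ['e', 'c', 'd']
'c': index 1 in ['e', 'c', 'd'] -> ['c', 'e', 'd']
'd': index 2 in ['c', 'e', 'd'] -> ['d', 'c', 'e']


Output: [2, 0, 1, 1, 1, 2]


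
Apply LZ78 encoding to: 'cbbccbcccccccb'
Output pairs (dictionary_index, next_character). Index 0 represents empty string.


LZ78 encoding steps:
Dictionary: {0: ''}
Step 1: w='' (idx 0), next='c' -> output (0, 'c'), add 'c' as idx 1
Step 2: w='' (idx 0), next='b' -> output (0, 'b'), add 'b' as idx 2
Step 3: w='b' (idx 2), next='c' -> output (2, 'c'), add 'bc' as idx 3
Step 4: w='c' (idx 1), next='b' -> output (1, 'b'), add 'cb' as idx 4
Step 5: w='c' (idx 1), next='c' -> output (1, 'c'), add 'cc' as idx 5
Step 6: w='cc' (idx 5), next='c' -> output (5, 'c'), add 'ccc' as idx 6
Step 7: w='cc' (idx 5), next='b' -> output (5, 'b'), add 'ccb' as idx 7


Encoded: [(0, 'c'), (0, 'b'), (2, 'c'), (1, 'b'), (1, 'c'), (5, 'c'), (5, 'b')]


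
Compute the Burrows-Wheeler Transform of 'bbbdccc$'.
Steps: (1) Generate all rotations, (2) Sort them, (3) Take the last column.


Rotations (sorted):
  0: $bbbdccc -> last char: c
  1: bbbdccc$ -> last char: $
  2: bbdccc$b -> last char: b
  3: bdccc$bb -> last char: b
  4: c$bbbdcc -> last char: c
  5: cc$bbbdc -> last char: c
  6: ccc$bbbd -> last char: d
  7: dccc$bbb -> last char: b


BWT = c$bbccdb


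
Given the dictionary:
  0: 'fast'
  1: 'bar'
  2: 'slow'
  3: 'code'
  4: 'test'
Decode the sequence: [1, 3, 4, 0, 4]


Look up each index in the dictionary:
  1 -> 'bar'
  3 -> 'code'
  4 -> 'test'
  0 -> 'fast'
  4 -> 'test'

Decoded: "bar code test fast test"


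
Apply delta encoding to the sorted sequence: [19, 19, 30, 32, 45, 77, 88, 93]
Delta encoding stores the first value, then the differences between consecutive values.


First value: 19
Deltas:
  19 - 19 = 0
  30 - 19 = 11
  32 - 30 = 2
  45 - 32 = 13
  77 - 45 = 32
  88 - 77 = 11
  93 - 88 = 5


Delta encoded: [19, 0, 11, 2, 13, 32, 11, 5]


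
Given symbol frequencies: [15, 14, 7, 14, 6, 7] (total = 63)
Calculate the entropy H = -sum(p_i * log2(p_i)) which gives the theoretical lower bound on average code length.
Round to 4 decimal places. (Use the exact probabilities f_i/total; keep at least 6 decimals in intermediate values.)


Per-symbol terms -p_i * log2(p_i) with p_i = f_i/63:
  p = 15/63 = 0.238095: log2(p) = -2.070389, -p*log2(p) = 0.492950
  p = 14/63 = 0.222222: log2(p) = -2.169925, -p*log2(p) = 0.482206
  p = 7/63 = 0.111111: log2(p) = -3.169925, -p*log2(p) = 0.352214
  p = 14/63 = 0.222222: log2(p) = -2.169925, -p*log2(p) = 0.482206
  p = 6/63 = 0.095238: log2(p) = -3.392317, -p*log2(p) = 0.323078
  p = 7/63 = 0.111111: log2(p) = -3.169925, -p*log2(p) = 0.352214
H = 0.492950 + 0.482206 + 0.352214 + 0.482206 + 0.323078 + 0.352214 = 2.484868

H = 2.4849 bits/symbol


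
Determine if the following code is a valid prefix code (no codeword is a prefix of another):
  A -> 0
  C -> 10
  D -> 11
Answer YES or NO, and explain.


Checking each pair (does one codeword prefix another?):
  A='0' vs C='10': no prefix
  A='0' vs D='11': no prefix
  C='10' vs A='0': no prefix
  C='10' vs D='11': no prefix
  D='11' vs A='0': no prefix
  D='11' vs C='10': no prefix
No violation found over all pairs.

YES -- this is a valid prefix code. No codeword is a prefix of any other codeword.


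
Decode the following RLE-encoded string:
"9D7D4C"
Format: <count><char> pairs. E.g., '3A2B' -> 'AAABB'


Expanding each <count><char> pair:
  9D -> 'DDDDDDDDD'
  7D -> 'DDDDDDD'
  4C -> 'CCCC'

Decoded = DDDDDDDDDDDDDDDDCCCC


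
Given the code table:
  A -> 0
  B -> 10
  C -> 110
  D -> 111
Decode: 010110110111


Decoding:
0 -> A
10 -> B
110 -> C
110 -> C
111 -> D


Result: ABCCD


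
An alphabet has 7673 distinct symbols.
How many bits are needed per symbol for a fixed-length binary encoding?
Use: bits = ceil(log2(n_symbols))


log2(7673) = 12.9056
Bracket: 2^12 = 4096 < 7673 <= 2^13 = 8192
So ceil(log2(7673)) = 13

bits = ceil(log2(7673)) = ceil(12.9056) = 13 bits


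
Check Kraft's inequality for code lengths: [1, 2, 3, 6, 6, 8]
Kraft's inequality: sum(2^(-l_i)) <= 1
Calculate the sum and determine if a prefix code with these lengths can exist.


Sum = 2^(-1) + 2^(-2) + 2^(-3) + 2^(-6) + 2^(-6) + 2^(-8)
    = 0.5 + 0.25 + 0.125 + 0.015625 + 0.015625 + 0.00390625
    = 233/256 = 0.91015625
Since 0.91015625 <= 1, Kraft's inequality IS satisfied.
A prefix code with these lengths CAN exist.

Kraft sum = 0.91015625. Satisfied.


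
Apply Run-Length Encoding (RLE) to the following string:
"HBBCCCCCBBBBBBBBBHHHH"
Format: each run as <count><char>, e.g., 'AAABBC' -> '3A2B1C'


Scanning runs left to right:
  i=0: run of 'H' x 1 -> '1H'
  i=1: run of 'B' x 2 -> '2B'
  i=3: run of 'C' x 5 -> '5C'
  i=8: run of 'B' x 9 -> '9B'
  i=17: run of 'H' x 4 -> '4H'

RLE = 1H2B5C9B4H


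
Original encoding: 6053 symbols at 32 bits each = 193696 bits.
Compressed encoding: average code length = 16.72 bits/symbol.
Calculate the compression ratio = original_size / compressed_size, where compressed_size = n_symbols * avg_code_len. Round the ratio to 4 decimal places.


original_size = n_symbols * orig_bits = 6053 * 32 = 193696 bits
compressed_size = n_symbols * avg_code_len = 6053 * 16.72 = 101206.16 bits
ratio = original_size / compressed_size = 193696 / 101206.16 = 1.9139

Compression ratio = 1.9139


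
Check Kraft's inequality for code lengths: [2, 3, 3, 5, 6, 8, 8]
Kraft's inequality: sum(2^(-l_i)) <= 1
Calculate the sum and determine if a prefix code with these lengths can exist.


Sum = 2^(-2) + 2^(-3) + 2^(-3) + 2^(-5) + 2^(-6) + 2^(-8) + 2^(-8)
    = 0.25 + 0.125 + 0.125 + 0.03125 + 0.015625 + 0.00390625 + 0.00390625
    = 142/256 = 0.5546875
Since 0.5546875 <= 1, Kraft's inequality IS satisfied.
A prefix code with these lengths CAN exist.

Kraft sum = 0.5546875. Satisfied.


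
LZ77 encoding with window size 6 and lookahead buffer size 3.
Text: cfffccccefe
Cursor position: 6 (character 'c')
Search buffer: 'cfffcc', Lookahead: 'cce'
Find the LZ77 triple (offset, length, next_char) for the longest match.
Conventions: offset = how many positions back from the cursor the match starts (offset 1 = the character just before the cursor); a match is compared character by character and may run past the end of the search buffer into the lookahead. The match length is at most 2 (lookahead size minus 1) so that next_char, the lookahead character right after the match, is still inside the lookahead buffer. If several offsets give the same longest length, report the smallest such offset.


Try each offset into the search buffer:
  offset=1 (pos 5, char 'c'): match length 2
  offset=2 (pos 4, char 'c'): match length 2
  offset=3 (pos 3, char 'f'): match length 0
  offset=4 (pos 2, char 'f'): match length 0
  offset=5 (pos 1, char 'f'): match length 0
  offset=6 (pos 0, char 'c'): match length 1
Longest match has length 2, found at offsets 1, 2; take the smallest, offset 1.
next_char = character at position 6 + 2 = 8 -> 'e'

Best match: offset=1, length=2 (matching 'cc' starting at position 5)
LZ77 triple: (1, 2, 'e')


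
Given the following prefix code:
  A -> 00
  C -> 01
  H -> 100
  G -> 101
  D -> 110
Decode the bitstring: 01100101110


Decoding step by step:
Bits 01 -> C
Bits 100 -> H
Bits 101 -> G
Bits 110 -> D


Decoded message: CHGD


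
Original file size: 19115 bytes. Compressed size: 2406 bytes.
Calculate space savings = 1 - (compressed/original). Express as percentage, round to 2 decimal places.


ratio = compressed/original = 2406/19115 = 0.12587
savings = 1 - ratio = 1 - 0.12587 = 0.87413
as a percentage: 0.87413 * 100 = 87.41%

Space savings = 1 - 2406/19115 = 87.41%


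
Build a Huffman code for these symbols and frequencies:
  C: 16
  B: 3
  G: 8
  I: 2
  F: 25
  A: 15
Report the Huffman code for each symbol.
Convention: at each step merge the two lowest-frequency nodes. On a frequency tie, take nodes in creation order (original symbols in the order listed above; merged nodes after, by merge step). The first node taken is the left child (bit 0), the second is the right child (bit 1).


Huffman tree construction:
Step 1: Merge I(2) + B(3) = 5
Step 2: Merge (I+B)(5) + G(8) = 13
Step 3: Merge ((I+B)+G)(13) + A(15) = 28
Step 4: Merge C(16) + F(25) = 41
Step 5: Merge (((I+B)+G)+A)(28) + (C+F)(41) = 69
Read each symbol's code off the tree from the root (left child = 0, right child = 1).

Codes:
  C: 10 (length 2)
  B: 0001 (length 4)
  G: 001 (length 3)
  I: 0000 (length 4)
  F: 11 (length 2)
  A: 01 (length 2)
Average code length: 156/69 = 2.2609 bits/symbol


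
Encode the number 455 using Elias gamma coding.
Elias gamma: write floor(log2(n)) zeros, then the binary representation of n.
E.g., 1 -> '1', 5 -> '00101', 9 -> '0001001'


num_bits = floor(log2(455)) + 1 = 9
leading_zeros = num_bits - 1 = 8
binary(455) = 111000111

Elias gamma(455) = '00000000' + '111000111' = 00000000111000111 (17 bits)


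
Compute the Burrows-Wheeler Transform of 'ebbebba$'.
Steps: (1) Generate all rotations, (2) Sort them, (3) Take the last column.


Rotations (sorted):
  0: $ebbebba -> last char: a
  1: a$ebbebb -> last char: b
  2: ba$ebbeb -> last char: b
  3: bba$ebbe -> last char: e
  4: bbebba$e -> last char: e
  5: bebba$eb -> last char: b
  6: ebba$ebb -> last char: b
  7: ebbebba$ -> last char: $


BWT = abbeebb$


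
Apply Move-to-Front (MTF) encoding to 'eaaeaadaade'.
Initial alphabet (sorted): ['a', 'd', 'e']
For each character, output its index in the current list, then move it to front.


MTF encoding:
'e': index 2 in ['a', 'd', 'e'] -> ['e', 'a', 'd']
'a': index 1 in ['e', 'a', 'd'] -> ['a', 'e', 'd']
'a': index 0 in ['a', 'e', 'd'] -> ['a', 'e', 'd']
'e': index 1 in ['a', 'e', 'd'] -> ['e', 'a', 'd']
'a': index 1 in ['e', 'a', 'd'] -> ['a', 'e', 'd']
'a': index 0 in ['a', 'e', 'd'] -> ['a', 'e', 'd']
'd': index 2 in ['a', 'e', 'd'] -> ['d', 'a', 'e']
'a': index 1 in ['d', 'a', 'e'] -> ['a', 'd', 'e']
'a': index 0 in ['a', 'd', 'e'] -> ['a', 'd', 'e']
'd': index 1 in ['a', 'd', 'e'] -> ['d', 'a', 'e']
'e': index 2 in ['d', 'a', 'e'] -> ['e', 'd', 'a']


Output: [2, 1, 0, 1, 1, 0, 2, 1, 0, 1, 2]


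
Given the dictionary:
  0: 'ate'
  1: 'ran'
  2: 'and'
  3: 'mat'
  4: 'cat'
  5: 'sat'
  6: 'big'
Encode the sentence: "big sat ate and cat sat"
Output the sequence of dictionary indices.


Look up each word in the dictionary:
  'big' -> 6
  'sat' -> 5
  'ate' -> 0
  'and' -> 2
  'cat' -> 4
  'sat' -> 5

Encoded: [6, 5, 0, 2, 4, 5]


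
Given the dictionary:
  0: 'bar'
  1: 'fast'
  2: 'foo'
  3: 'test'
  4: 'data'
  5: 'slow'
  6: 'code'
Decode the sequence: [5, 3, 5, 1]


Look up each index in the dictionary:
  5 -> 'slow'
  3 -> 'test'
  5 -> 'slow'
  1 -> 'fast'

Decoded: "slow test slow fast"


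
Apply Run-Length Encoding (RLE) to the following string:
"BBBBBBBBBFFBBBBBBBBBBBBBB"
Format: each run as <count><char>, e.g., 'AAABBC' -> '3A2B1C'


Scanning runs left to right:
  i=0: run of 'B' x 9 -> '9B'
  i=9: run of 'F' x 2 -> '2F'
  i=11: run of 'B' x 14 -> '14B'

RLE = 9B2F14B


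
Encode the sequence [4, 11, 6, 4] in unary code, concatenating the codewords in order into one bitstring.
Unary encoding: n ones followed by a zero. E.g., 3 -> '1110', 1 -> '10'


Encode each number as n ones followed by a terminating 0:
  4 -> 11110 (5 bits)
  11 -> 111111111110 (12 bits)
  6 -> 1111110 (7 bits)
  4 -> 11110 (5 bits)
Total length = 5 + 12 + 7 + 5 = 29 bits.

Unary([4, 11, 6, 4]) = 11110111111111110111111011110 (29 bits)


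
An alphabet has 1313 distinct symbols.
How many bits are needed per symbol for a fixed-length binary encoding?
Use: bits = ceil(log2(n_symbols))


log2(1313) = 10.3587
Bracket: 2^10 = 1024 < 1313 <= 2^11 = 2048
So ceil(log2(1313)) = 11

bits = ceil(log2(1313)) = ceil(10.3587) = 11 bits


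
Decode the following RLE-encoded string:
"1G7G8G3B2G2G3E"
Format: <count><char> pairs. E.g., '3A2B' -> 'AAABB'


Expanding each <count><char> pair:
  1G -> 'G'
  7G -> 'GGGGGGG'
  8G -> 'GGGGGGGG'
  3B -> 'BBB'
  2G -> 'GG'
  2G -> 'GG'
  3E -> 'EEE'

Decoded = GGGGGGGGGGGGGGGGBBBGGGGEEE


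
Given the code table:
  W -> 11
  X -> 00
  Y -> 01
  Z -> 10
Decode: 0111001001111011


Decoding:
01 -> Y
11 -> W
00 -> X
10 -> Z
01 -> Y
11 -> W
10 -> Z
11 -> W


Result: YWXZYWZW


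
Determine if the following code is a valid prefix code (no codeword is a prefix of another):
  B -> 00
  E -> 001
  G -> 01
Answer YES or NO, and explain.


Checking each pair (does one codeword prefix another?):
  B='00' vs E='001': prefix -- VIOLATION

NO -- this is NOT a valid prefix code. B (00) is a prefix of E (001).


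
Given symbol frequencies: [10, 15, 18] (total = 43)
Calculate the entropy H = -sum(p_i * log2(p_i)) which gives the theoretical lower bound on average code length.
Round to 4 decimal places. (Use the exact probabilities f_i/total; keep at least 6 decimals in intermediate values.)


Per-symbol terms -p_i * log2(p_i) with p_i = f_i/43:
  p = 10/43 = 0.232558: log2(p) = -2.104337, -p*log2(p) = 0.489381
  p = 15/43 = 0.348837: log2(p) = -1.519374, -p*log2(p) = 0.530014
  p = 18/43 = 0.418605: log2(p) = -1.256340, -p*log2(p) = 0.525910
H = 0.489381 + 0.530014 + 0.525910 = 1.545305

H = 1.5453 bits/symbol


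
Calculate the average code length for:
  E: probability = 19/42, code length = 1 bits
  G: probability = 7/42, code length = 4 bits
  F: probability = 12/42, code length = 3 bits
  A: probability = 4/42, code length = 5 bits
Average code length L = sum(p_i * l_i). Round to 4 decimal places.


Weighted contributions p_i * l_i:
  E: (19/42) * 1 = 19/42
  G: (7/42) * 4 = 28/42
  F: (12/42) * 3 = 36/42
  A: (4/42) * 5 = 20/42
Sum = (19 + 28 + 36 + 20)/42 = 103/42

L = 103/42 = 2.4524 bits/symbol


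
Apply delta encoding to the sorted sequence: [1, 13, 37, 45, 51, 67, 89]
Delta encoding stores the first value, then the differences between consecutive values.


First value: 1
Deltas:
  13 - 1 = 12
  37 - 13 = 24
  45 - 37 = 8
  51 - 45 = 6
  67 - 51 = 16
  89 - 67 = 22


Delta encoded: [1, 12, 24, 8, 6, 16, 22]


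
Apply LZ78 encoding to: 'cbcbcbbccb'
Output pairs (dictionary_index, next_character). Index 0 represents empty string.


LZ78 encoding steps:
Dictionary: {0: ''}
Step 1: w='' (idx 0), next='c' -> output (0, 'c'), add 'c' as idx 1
Step 2: w='' (idx 0), next='b' -> output (0, 'b'), add 'b' as idx 2
Step 3: w='c' (idx 1), next='b' -> output (1, 'b'), add 'cb' as idx 3
Step 4: w='cb' (idx 3), next='b' -> output (3, 'b'), add 'cbb' as idx 4
Step 5: w='c' (idx 1), next='c' -> output (1, 'c'), add 'cc' as idx 5
Step 6: w='b' (idx 2), end of input -> output (2, '')


Encoded: [(0, 'c'), (0, 'b'), (1, 'b'), (3, 'b'), (1, 'c'), (2, '')]


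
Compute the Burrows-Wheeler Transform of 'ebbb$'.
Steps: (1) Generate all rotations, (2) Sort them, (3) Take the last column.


Rotations (sorted):
  0: $ebbb -> last char: b
  1: b$ebb -> last char: b
  2: bb$eb -> last char: b
  3: bbb$e -> last char: e
  4: ebbb$ -> last char: $


BWT = bbbe$


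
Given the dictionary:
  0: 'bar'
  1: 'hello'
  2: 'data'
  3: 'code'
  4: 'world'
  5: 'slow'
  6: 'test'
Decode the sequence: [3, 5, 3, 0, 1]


Look up each index in the dictionary:
  3 -> 'code'
  5 -> 'slow'
  3 -> 'code'
  0 -> 'bar'
  1 -> 'hello'

Decoded: "code slow code bar hello"


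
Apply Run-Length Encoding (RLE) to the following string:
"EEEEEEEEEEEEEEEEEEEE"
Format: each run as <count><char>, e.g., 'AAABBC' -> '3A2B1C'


Scanning runs left to right:
  i=0: run of 'E' x 20 -> '20E'

RLE = 20E


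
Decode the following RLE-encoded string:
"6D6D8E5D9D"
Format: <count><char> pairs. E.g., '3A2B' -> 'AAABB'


Expanding each <count><char> pair:
  6D -> 'DDDDDD'
  6D -> 'DDDDDD'
  8E -> 'EEEEEEEE'
  5D -> 'DDDDD'
  9D -> 'DDDDDDDDD'

Decoded = DDDDDDDDDDDDEEEEEEEEDDDDDDDDDDDDDD


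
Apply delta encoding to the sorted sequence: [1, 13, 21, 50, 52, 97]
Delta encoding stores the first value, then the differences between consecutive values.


First value: 1
Deltas:
  13 - 1 = 12
  21 - 13 = 8
  50 - 21 = 29
  52 - 50 = 2
  97 - 52 = 45


Delta encoded: [1, 12, 8, 29, 2, 45]


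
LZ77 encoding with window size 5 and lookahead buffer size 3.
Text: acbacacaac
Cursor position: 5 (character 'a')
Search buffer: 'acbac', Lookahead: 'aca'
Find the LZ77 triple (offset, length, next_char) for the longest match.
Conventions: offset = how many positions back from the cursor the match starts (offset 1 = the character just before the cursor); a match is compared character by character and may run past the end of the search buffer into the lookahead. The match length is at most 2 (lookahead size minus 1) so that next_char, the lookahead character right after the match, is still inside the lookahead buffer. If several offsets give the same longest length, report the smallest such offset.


Try each offset into the search buffer:
  offset=1 (pos 4, char 'c'): match length 0
  offset=2 (pos 3, char 'a'): match length 2
  offset=3 (pos 2, char 'b'): match length 0
  offset=4 (pos 1, char 'c'): match length 0
  offset=5 (pos 0, char 'a'): match length 2
Longest match has length 2, found at offsets 2, 5; take the smallest, offset 2.
next_char = character at position 5 + 2 = 7 -> 'a'

Best match: offset=2, length=2 (matching 'ac' starting at position 3)
LZ77 triple: (2, 2, 'a')


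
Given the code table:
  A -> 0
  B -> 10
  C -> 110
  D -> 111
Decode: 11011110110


Decoding:
110 -> C
111 -> D
10 -> B
110 -> C


Result: CDBC


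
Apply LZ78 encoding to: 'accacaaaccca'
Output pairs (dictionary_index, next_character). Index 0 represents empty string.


LZ78 encoding steps:
Dictionary: {0: ''}
Step 1: w='' (idx 0), next='a' -> output (0, 'a'), add 'a' as idx 1
Step 2: w='' (idx 0), next='c' -> output (0, 'c'), add 'c' as idx 2
Step 3: w='c' (idx 2), next='a' -> output (2, 'a'), add 'ca' as idx 3
Step 4: w='ca' (idx 3), next='a' -> output (3, 'a'), add 'caa' as idx 4
Step 5: w='a' (idx 1), next='c' -> output (1, 'c'), add 'ac' as idx 5
Step 6: w='c' (idx 2), next='c' -> output (2, 'c'), add 'cc' as idx 6
Step 7: w='a' (idx 1), end of input -> output (1, '')


Encoded: [(0, 'a'), (0, 'c'), (2, 'a'), (3, 'a'), (1, 'c'), (2, 'c'), (1, '')]


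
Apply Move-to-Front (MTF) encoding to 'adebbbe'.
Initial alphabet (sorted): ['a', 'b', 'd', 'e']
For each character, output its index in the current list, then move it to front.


MTF encoding:
'a': index 0 in ['a', 'b', 'd', 'e'] -> ['a', 'b', 'd', 'e']
'd': index 2 in ['a', 'b', 'd', 'e'] -> ['d', 'a', 'b', 'e']
'e': index 3 in ['d', 'a', 'b', 'e'] -> ['e', 'd', 'a', 'b']
'b': index 3 in ['e', 'd', 'a', 'b'] -> ['b', 'e', 'd', 'a']
'b': index 0 in ['b', 'e', 'd', 'a'] -> ['b', 'e', 'd', 'a']
'b': index 0 in ['b', 'e', 'd', 'a'] -> ['b', 'e', 'd', 'a']
'e': index 1 in ['b', 'e', 'd', 'a'] -> ['e', 'b', 'd', 'a']


Output: [0, 2, 3, 3, 0, 0, 1]


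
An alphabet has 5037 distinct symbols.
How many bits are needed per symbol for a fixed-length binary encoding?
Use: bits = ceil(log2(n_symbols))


log2(5037) = 12.2983
Bracket: 2^12 = 4096 < 5037 <= 2^13 = 8192
So ceil(log2(5037)) = 13

bits = ceil(log2(5037)) = ceil(12.2983) = 13 bits


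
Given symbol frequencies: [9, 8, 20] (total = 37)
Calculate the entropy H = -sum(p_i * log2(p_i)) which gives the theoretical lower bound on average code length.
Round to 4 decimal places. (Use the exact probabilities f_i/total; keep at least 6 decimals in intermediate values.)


Per-symbol terms -p_i * log2(p_i) with p_i = f_i/37:
  p = 9/37 = 0.243243: log2(p) = -2.039528, -p*log2(p) = 0.496101
  p = 8/37 = 0.216216: log2(p) = -2.209453, -p*log2(p) = 0.477720
  p = 20/37 = 0.540541: log2(p) = -0.887525, -p*log2(p) = 0.479743
H = 0.496101 + 0.477720 + 0.479743 = 1.453564

H = 1.4536 bits/symbol


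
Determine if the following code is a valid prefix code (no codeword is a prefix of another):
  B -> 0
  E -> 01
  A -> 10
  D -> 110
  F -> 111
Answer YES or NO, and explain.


Checking each pair (does one codeword prefix another?):
  B='0' vs E='01': prefix -- VIOLATION

NO -- this is NOT a valid prefix code. B (0) is a prefix of E (01).


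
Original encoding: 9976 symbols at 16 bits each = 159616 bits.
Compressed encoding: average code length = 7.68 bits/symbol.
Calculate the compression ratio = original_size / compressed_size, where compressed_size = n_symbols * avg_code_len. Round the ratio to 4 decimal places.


original_size = n_symbols * orig_bits = 9976 * 16 = 159616 bits
compressed_size = n_symbols * avg_code_len = 9976 * 7.68 = 76615.68 bits
ratio = original_size / compressed_size = 159616 / 76615.68 = 2.0833

Compression ratio = 2.0833


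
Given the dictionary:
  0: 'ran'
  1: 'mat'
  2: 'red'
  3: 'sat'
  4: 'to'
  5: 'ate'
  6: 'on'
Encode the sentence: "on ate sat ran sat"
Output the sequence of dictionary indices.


Look up each word in the dictionary:
  'on' -> 6
  'ate' -> 5
  'sat' -> 3
  'ran' -> 0
  'sat' -> 3

Encoded: [6, 5, 3, 0, 3]


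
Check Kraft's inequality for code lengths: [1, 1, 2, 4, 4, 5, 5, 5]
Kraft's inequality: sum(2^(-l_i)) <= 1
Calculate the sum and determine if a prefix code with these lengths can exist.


Sum = 2^(-1) + 2^(-1) + 2^(-2) + 2^(-4) + 2^(-4) + 2^(-5) + 2^(-5) + 2^(-5)
    = 0.5 + 0.5 + 0.25 + 0.0625 + 0.0625 + 0.03125 + 0.03125 + 0.03125
    = 47/32 = 1.46875
Since 1.46875 > 1, Kraft's inequality is NOT satisfied.
A prefix code with these lengths CANNOT exist.

Kraft sum = 1.46875. Not satisfied.


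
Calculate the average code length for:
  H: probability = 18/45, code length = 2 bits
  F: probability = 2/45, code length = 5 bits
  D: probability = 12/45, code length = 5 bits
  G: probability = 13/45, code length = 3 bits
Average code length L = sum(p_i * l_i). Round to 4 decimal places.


Weighted contributions p_i * l_i:
  H: (18/45) * 2 = 36/45
  F: (2/45) * 5 = 10/45
  D: (12/45) * 5 = 60/45
  G: (13/45) * 3 = 39/45
Sum = (36 + 10 + 60 + 39)/45 = 145/45

L = 145/45 = 3.2222 bits/symbol


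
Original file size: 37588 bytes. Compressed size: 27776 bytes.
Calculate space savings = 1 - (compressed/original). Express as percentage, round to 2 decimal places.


ratio = compressed/original = 27776/37588 = 0.738959
savings = 1 - ratio = 1 - 0.738959 = 0.261041
as a percentage: 0.261041 * 100 = 26.1%

Space savings = 1 - 27776/37588 = 26.1%


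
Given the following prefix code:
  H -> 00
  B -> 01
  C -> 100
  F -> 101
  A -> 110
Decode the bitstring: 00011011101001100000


Decoding step by step:
Bits 00 -> H
Bits 01 -> B
Bits 101 -> F
Bits 110 -> A
Bits 100 -> C
Bits 110 -> A
Bits 00 -> H
Bits 00 -> H


Decoded message: HBFACAHH


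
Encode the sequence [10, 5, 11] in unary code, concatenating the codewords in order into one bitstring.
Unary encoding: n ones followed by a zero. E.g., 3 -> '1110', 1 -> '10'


Encode each number as n ones followed by a terminating 0:
  10 -> 11111111110 (11 bits)
  5 -> 111110 (6 bits)
  11 -> 111111111110 (12 bits)
Total length = 11 + 6 + 12 = 29 bits.

Unary([10, 5, 11]) = 11111111110111110111111111110 (29 bits)


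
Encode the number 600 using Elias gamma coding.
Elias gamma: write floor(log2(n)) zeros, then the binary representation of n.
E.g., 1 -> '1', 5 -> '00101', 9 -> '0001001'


num_bits = floor(log2(600)) + 1 = 10
leading_zeros = num_bits - 1 = 9
binary(600) = 1001011000

Elias gamma(600) = '000000000' + '1001011000' = 0000000001001011000 (19 bits)


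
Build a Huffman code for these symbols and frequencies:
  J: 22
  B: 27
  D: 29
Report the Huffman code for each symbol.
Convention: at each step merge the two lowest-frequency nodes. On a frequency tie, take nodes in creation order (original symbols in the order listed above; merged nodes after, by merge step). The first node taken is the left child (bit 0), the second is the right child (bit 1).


Huffman tree construction:
Step 1: Merge J(22) + B(27) = 49
Step 2: Merge D(29) + (J+B)(49) = 78
Read each symbol's code off the tree from the root (left child = 0, right child = 1).

Codes:
  J: 10 (length 2)
  B: 11 (length 2)
  D: 0 (length 1)
Average code length: 127/78 = 1.6282 bits/symbol


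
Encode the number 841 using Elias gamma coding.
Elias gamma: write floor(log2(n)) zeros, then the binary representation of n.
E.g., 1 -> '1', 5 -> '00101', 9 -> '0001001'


num_bits = floor(log2(841)) + 1 = 10
leading_zeros = num_bits - 1 = 9
binary(841) = 1101001001

Elias gamma(841) = '000000000' + '1101001001' = 0000000001101001001 (19 bits)


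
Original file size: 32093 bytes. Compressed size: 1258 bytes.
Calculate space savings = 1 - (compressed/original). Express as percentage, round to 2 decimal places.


ratio = compressed/original = 1258/32093 = 0.039199
savings = 1 - ratio = 1 - 0.039199 = 0.960801
as a percentage: 0.960801 * 100 = 96.08%

Space savings = 1 - 1258/32093 = 96.08%


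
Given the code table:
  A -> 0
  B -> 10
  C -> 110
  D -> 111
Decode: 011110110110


Decoding:
0 -> A
111 -> D
10 -> B
110 -> C
110 -> C


Result: ADBCC


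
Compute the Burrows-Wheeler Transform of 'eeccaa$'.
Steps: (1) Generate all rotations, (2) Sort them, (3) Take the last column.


Rotations (sorted):
  0: $eeccaa -> last char: a
  1: a$eecca -> last char: a
  2: aa$eecc -> last char: c
  3: caa$eec -> last char: c
  4: ccaa$ee -> last char: e
  5: eccaa$e -> last char: e
  6: eeccaa$ -> last char: $


BWT = aaccee$


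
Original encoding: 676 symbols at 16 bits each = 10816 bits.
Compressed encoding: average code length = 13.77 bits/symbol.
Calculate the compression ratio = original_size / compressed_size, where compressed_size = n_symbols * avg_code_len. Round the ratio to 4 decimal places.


original_size = n_symbols * orig_bits = 676 * 16 = 10816 bits
compressed_size = n_symbols * avg_code_len = 676 * 13.77 = 9308.52 bits
ratio = original_size / compressed_size = 10816 / 9308.52 = 1.1619

Compression ratio = 1.1619


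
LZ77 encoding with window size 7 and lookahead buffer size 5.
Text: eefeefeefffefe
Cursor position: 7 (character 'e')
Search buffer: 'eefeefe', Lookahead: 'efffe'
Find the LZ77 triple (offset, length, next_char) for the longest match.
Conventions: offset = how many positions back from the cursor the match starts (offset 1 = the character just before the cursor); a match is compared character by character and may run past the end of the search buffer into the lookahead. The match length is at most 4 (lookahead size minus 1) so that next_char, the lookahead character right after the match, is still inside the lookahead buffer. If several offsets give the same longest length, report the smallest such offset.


Try each offset into the search buffer:
  offset=1 (pos 6, char 'e'): match length 1
  offset=2 (pos 5, char 'f'): match length 0
  offset=3 (pos 4, char 'e'): match length 2
  offset=4 (pos 3, char 'e'): match length 1
  offset=5 (pos 2, char 'f'): match length 0
  offset=6 (pos 1, char 'e'): match length 2
  offset=7 (pos 0, char 'e'): match length 1
Longest match has length 2, found at offsets 3, 6; take the smallest, offset 3.
next_char = character at position 7 + 2 = 9 -> 'f'

Best match: offset=3, length=2 (matching 'ef' starting at position 4)
LZ77 triple: (3, 2, 'f')


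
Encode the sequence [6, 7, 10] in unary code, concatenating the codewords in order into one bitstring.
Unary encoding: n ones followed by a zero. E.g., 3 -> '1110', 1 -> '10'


Encode each number as n ones followed by a terminating 0:
  6 -> 1111110 (7 bits)
  7 -> 11111110 (8 bits)
  10 -> 11111111110 (11 bits)
Total length = 7 + 8 + 11 = 26 bits.

Unary([6, 7, 10]) = 11111101111111011111111110 (26 bits)


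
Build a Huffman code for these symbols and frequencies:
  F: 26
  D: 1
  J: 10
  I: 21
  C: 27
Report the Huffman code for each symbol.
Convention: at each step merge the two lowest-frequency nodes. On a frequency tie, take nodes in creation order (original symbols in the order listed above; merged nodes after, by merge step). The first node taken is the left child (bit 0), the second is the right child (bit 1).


Huffman tree construction:
Step 1: Merge D(1) + J(10) = 11
Step 2: Merge (D+J)(11) + I(21) = 32
Step 3: Merge F(26) + C(27) = 53
Step 4: Merge ((D+J)+I)(32) + (F+C)(53) = 85
Read each symbol's code off the tree from the root (left child = 0, right child = 1).

Codes:
  F: 10 (length 2)
  D: 000 (length 3)
  J: 001 (length 3)
  I: 01 (length 2)
  C: 11 (length 2)
Average code length: 181/85 = 2.1294 bits/symbol


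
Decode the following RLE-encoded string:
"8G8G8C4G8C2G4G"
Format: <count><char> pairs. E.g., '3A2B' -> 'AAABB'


Expanding each <count><char> pair:
  8G -> 'GGGGGGGG'
  8G -> 'GGGGGGGG'
  8C -> 'CCCCCCCC'
  4G -> 'GGGG'
  8C -> 'CCCCCCCC'
  2G -> 'GG'
  4G -> 'GGGG'

Decoded = GGGGGGGGGGGGGGGGCCCCCCCCGGGGCCCCCCCCGGGGGG


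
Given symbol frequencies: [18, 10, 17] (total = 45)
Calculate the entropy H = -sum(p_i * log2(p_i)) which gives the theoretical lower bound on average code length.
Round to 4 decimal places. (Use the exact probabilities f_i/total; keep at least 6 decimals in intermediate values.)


Per-symbol terms -p_i * log2(p_i) with p_i = f_i/45:
  p = 18/45 = 0.400000: log2(p) = -1.321928, -p*log2(p) = 0.528771
  p = 10/45 = 0.222222: log2(p) = -2.169925, -p*log2(p) = 0.482206
  p = 17/45 = 0.377778: log2(p) = -1.404390, -p*log2(p) = 0.530547
H = 0.528771 + 0.482206 + 0.530547 = 1.541524

H = 1.5415 bits/symbol


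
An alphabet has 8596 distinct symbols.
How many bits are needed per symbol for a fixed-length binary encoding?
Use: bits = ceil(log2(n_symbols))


log2(8596) = 13.0694
Bracket: 2^13 = 8192 < 8596 <= 2^14 = 16384
So ceil(log2(8596)) = 14

bits = ceil(log2(8596)) = ceil(13.0694) = 14 bits


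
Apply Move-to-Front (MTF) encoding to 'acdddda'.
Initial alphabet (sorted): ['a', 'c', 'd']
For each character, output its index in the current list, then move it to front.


MTF encoding:
'a': index 0 in ['a', 'c', 'd'] -> ['a', 'c', 'd']
'c': index 1 in ['a', 'c', 'd'] -> ['c', 'a', 'd']
'd': index 2 in ['c', 'a', 'd'] -> ['d', 'c', 'a']
'd': index 0 in ['d', 'c', 'a'] -> ['d', 'c', 'a']
'd': index 0 in ['d', 'c', 'a'] -> ['d', 'c', 'a']
'd': index 0 in ['d', 'c', 'a'] -> ['d', 'c', 'a']
'a': index 2 in ['d', 'c', 'a'] -> ['a', 'd', 'c']


Output: [0, 1, 2, 0, 0, 0, 2]


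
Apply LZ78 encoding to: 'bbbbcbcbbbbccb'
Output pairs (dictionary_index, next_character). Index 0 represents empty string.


LZ78 encoding steps:
Dictionary: {0: ''}
Step 1: w='' (idx 0), next='b' -> output (0, 'b'), add 'b' as idx 1
Step 2: w='b' (idx 1), next='b' -> output (1, 'b'), add 'bb' as idx 2
Step 3: w='b' (idx 1), next='c' -> output (1, 'c'), add 'bc' as idx 3
Step 4: w='bc' (idx 3), next='b' -> output (3, 'b'), add 'bcb' as idx 4
Step 5: w='bb' (idx 2), next='b' -> output (2, 'b'), add 'bbb' as idx 5
Step 6: w='' (idx 0), next='c' -> output (0, 'c'), add 'c' as idx 6
Step 7: w='c' (idx 6), next='b' -> output (6, 'b'), add 'cb' as idx 7


Encoded: [(0, 'b'), (1, 'b'), (1, 'c'), (3, 'b'), (2, 'b'), (0, 'c'), (6, 'b')]


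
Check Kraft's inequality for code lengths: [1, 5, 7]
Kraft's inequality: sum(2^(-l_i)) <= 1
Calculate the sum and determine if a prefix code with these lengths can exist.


Sum = 2^(-1) + 2^(-5) + 2^(-7)
    = 0.5 + 0.03125 + 0.0078125
    = 69/128 = 0.5390625
Since 0.5390625 <= 1, Kraft's inequality IS satisfied.
A prefix code with these lengths CAN exist.

Kraft sum = 0.5390625. Satisfied.


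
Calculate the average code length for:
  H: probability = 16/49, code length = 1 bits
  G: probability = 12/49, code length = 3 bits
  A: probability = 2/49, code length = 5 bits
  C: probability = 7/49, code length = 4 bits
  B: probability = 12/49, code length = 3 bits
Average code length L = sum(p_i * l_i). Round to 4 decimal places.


Weighted contributions p_i * l_i:
  H: (16/49) * 1 = 16/49
  G: (12/49) * 3 = 36/49
  A: (2/49) * 5 = 10/49
  C: (7/49) * 4 = 28/49
  B: (12/49) * 3 = 36/49
Sum = (16 + 36 + 10 + 28 + 36)/49 = 126/49

L = 126/49 = 2.5714 bits/symbol


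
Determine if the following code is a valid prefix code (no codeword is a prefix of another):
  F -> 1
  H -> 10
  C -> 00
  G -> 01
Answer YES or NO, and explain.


Checking each pair (does one codeword prefix another?):
  F='1' vs H='10': prefix -- VIOLATION

NO -- this is NOT a valid prefix code. F (1) is a prefix of H (10).


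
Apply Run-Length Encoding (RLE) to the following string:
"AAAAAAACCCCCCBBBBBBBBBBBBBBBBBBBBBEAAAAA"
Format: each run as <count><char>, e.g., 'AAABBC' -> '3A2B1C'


Scanning runs left to right:
  i=0: run of 'A' x 7 -> '7A'
  i=7: run of 'C' x 6 -> '6C'
  i=13: run of 'B' x 21 -> '21B'
  i=34: run of 'E' x 1 -> '1E'
  i=35: run of 'A' x 5 -> '5A'

RLE = 7A6C21B1E5A


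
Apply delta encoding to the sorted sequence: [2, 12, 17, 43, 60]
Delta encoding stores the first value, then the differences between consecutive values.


First value: 2
Deltas:
  12 - 2 = 10
  17 - 12 = 5
  43 - 17 = 26
  60 - 43 = 17


Delta encoded: [2, 10, 5, 26, 17]


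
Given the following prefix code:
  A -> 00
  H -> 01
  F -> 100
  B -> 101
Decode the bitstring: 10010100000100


Decoding step by step:
Bits 100 -> F
Bits 101 -> B
Bits 00 -> A
Bits 00 -> A
Bits 01 -> H
Bits 00 -> A


Decoded message: FBAAHA


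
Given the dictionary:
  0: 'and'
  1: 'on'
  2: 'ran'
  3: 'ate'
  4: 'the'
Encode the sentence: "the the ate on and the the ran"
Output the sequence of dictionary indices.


Look up each word in the dictionary:
  'the' -> 4
  'the' -> 4
  'ate' -> 3
  'on' -> 1
  'and' -> 0
  'the' -> 4
  'the' -> 4
  'ran' -> 2

Encoded: [4, 4, 3, 1, 0, 4, 4, 2]


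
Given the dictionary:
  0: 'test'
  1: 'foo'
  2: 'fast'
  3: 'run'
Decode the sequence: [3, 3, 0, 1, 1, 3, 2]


Look up each index in the dictionary:
  3 -> 'run'
  3 -> 'run'
  0 -> 'test'
  1 -> 'foo'
  1 -> 'foo'
  3 -> 'run'
  2 -> 'fast'

Decoded: "run run test foo foo run fast"


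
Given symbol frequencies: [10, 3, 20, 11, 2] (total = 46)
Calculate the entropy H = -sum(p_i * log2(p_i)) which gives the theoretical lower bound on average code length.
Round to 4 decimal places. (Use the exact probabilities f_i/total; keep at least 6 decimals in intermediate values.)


Per-symbol terms -p_i * log2(p_i) with p_i = f_i/46:
  p = 10/46 = 0.217391: log2(p) = -2.201634, -p*log2(p) = 0.478616
  p = 3/46 = 0.065217: log2(p) = -3.938599, -p*log2(p) = 0.256865
  p = 20/46 = 0.434783: log2(p) = -1.201634, -p*log2(p) = 0.522450
  p = 11/46 = 0.239130: log2(p) = -2.064130, -p*log2(p) = 0.493596
  p = 2/46 = 0.043478: log2(p) = -4.523562, -p*log2(p) = 0.196677
H = 0.478616 + 0.256865 + 0.522450 + 0.493596 + 0.196677 = 1.948204

H = 1.9482 bits/symbol


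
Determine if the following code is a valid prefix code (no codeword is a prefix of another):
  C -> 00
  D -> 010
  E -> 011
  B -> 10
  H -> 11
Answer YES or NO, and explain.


Checking each pair (does one codeword prefix another?):
  C='00' vs D='010': no prefix
  C='00' vs E='011': no prefix
  C='00' vs B='10': no prefix
  C='00' vs H='11': no prefix
  D='010' vs C='00': no prefix
  D='010' vs E='011': no prefix
  D='010' vs B='10': no prefix
  D='010' vs H='11': no prefix
  E='011' vs C='00': no prefix
  E='011' vs D='010': no prefix
  E='011' vs B='10': no prefix
  E='011' vs H='11': no prefix
  B='10' vs C='00': no prefix
  B='10' vs D='010': no prefix
  B='10' vs E='011': no prefix
  B='10' vs H='11': no prefix
  H='11' vs C='00': no prefix
  H='11' vs D='010': no prefix
  H='11' vs E='011': no prefix
  H='11' vs B='10': no prefix
No violation found over all pairs.

YES -- this is a valid prefix code. No codeword is a prefix of any other codeword.


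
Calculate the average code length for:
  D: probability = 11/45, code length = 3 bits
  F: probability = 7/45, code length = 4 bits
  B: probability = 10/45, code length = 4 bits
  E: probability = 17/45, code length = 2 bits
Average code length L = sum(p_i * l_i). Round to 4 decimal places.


Weighted contributions p_i * l_i:
  D: (11/45) * 3 = 33/45
  F: (7/45) * 4 = 28/45
  B: (10/45) * 4 = 40/45
  E: (17/45) * 2 = 34/45
Sum = (33 + 28 + 40 + 34)/45 = 135/45

L = 135/45 = 3.0000 bits/symbol
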